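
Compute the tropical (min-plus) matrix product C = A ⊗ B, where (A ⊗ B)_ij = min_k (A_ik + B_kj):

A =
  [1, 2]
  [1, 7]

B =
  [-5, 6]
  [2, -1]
A ⊗ B =
  [-4, 1]
  [-4, 6]

Apply the min-plus product entry-by-entry:
  C[0][0] = min over k of (A[0][0] + B[0][0] = 1 + -5 = -4, A[0][1] + B[1][0] = 2 + 2 = 4) = -4 (attained at k = 0)
  C[0][1] = min over k of (A[0][0] + B[0][1] = 1 + 6 = 7, A[0][1] + B[1][1] = 2 + -1 = 1) = 1 (attained at k = 1)
  C[1][0] = min over k of (A[1][0] + B[0][0] = 1 + -5 = -4, A[1][1] + B[1][0] = 7 + 2 = 9) = -4 (attained at k = 0)
  C[1][1] = min over k of (A[1][0] + B[0][1] = 1 + 6 = 7, A[1][1] + B[1][1] = 7 + -1 = 6) = 6 (attained at k = 1)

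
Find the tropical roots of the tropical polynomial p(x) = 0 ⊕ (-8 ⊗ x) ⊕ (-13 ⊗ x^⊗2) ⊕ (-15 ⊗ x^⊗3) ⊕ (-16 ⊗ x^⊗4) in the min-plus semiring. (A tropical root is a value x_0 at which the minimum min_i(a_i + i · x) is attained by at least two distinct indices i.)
Roots: {1, 2, 5, 8}

Each tropical root is a break point of the lower envelope of the lines y = a_i + i · x (there are 5 lines, with slopes 0, 1, ..., 4). Only the lines that attain the minimum somewhere contribute to roots; other lines are dominated. Here the surviving (envelope) indices are i = 4, i = 3, i = 2, i = 1, i = 0.
Intersections between consecutive envelope lines give the roots: for adjacent envelope indices i < j the intersection is x = (a_i − a_j) / (j − i). Reading off the sorted break points: {1, 2, 5, 8}.
Verification: at each break x_0, at least two indices attain the minimum of min_i(a_i + i · x_0).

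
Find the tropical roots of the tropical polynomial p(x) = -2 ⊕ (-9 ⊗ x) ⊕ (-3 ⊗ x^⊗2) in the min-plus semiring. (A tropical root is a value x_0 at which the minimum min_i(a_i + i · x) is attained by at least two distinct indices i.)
Roots: {-6, 7}

Each tropical root is a break point of the lower envelope of the lines y = a_i + i · x (there are 3 lines, with slopes 0, 1, ..., 2). Only the lines that attain the minimum somewhere contribute to roots; other lines are dominated. Here the surviving (envelope) indices are i = 2, i = 1, i = 0.
Intersections between consecutive envelope lines give the roots: for adjacent envelope indices i < j the intersection is x = (a_i − a_j) / (j − i). Reading off the sorted break points: {-6, 7}.
Verification: at each break x_0, at least two indices attain the minimum of min_i(a_i + i · x_0).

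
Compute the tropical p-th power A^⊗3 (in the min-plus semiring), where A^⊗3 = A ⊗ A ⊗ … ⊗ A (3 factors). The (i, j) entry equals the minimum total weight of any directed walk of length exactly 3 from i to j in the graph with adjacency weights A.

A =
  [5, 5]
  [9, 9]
A^⊗3 =
  [15, 15]
  [19, 19]

Each entry (A^⊗3)_ij equals the minimum over all length-3 walks i = v_0 → v_1 → … → v_3 = j of Σ_t A[v_t][v_{t+1}]. For example, for (i, j) = (0, 1) we minimise over 4 possible intermediate vertex sequences; the minimum is 15, attained along the walk 0 → 0 → 0 → 1.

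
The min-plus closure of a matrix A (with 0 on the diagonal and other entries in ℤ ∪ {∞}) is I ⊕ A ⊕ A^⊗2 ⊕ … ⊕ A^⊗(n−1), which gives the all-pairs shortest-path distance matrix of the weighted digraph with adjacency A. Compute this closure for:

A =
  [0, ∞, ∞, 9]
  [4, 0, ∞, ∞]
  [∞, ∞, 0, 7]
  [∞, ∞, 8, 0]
Closure =
  [0, ∞, 17, 9]
  [4, 0, 21, 13]
  [∞, ∞, 0, 7]
  [∞, ∞, 8, 0]

This is the Floyd-Warshall all-pairs shortest-path computation. For each intermediate vertex k = 0, 1, …, 3, update dist[i][j] ← min(dist[i][j], dist[i][k] + dist[k][j]). The final matrix gives, for each (i, j), the minimum total weight of any directed path from i to j (possibly empty when i = j).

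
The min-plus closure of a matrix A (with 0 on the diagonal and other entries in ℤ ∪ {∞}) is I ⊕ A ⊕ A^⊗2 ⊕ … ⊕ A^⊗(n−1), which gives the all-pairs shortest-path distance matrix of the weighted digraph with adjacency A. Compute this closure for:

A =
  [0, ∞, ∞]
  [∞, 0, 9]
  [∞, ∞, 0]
Closure =
  [0, ∞, ∞]
  [∞, 0, 9]
  [∞, ∞, 0]

This is the Floyd-Warshall all-pairs shortest-path computation. For each intermediate vertex k = 0, 1, …, 2, update dist[i][j] ← min(dist[i][j], dist[i][k] + dist[k][j]). The final matrix gives, for each (i, j), the minimum total weight of any directed path from i to j (possibly empty when i = j).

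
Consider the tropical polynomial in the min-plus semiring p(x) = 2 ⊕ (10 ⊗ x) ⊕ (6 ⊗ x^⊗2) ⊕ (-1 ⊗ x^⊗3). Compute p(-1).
p(-1) = -4

A tropical monomial a ⊗ x^⊗i evaluates to a + i · x. Evaluating each term at x = -1:
  Term 0 contributes 2 + 0 · -1 = 2
  Term 1 contributes 10 + 1 · -1 = 9
  Term 2 contributes 6 + 2 · -1 = 4
  Term 3 contributes -1 + 3 · -1 = -4
p(-1) = ⊕ of these = min[2, 9, 4, -4] = -4.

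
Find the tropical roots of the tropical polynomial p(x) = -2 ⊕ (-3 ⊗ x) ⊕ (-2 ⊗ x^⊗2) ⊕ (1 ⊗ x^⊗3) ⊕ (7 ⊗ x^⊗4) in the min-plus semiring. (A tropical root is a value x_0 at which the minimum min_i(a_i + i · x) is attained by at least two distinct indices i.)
Roots: {-6, -3, -1, 1}

Each tropical root is a break point of the lower envelope of the lines y = a_i + i · x (there are 5 lines, with slopes 0, 1, ..., 4). Only the lines that attain the minimum somewhere contribute to roots; other lines are dominated. Here the surviving (envelope) indices are i = 4, i = 3, i = 2, i = 1, i = 0.
Intersections between consecutive envelope lines give the roots: for adjacent envelope indices i < j the intersection is x = (a_i − a_j) / (j − i). Reading off the sorted break points: {-6, -3, -1, 1}.
Verification: at each break x_0, at least two indices attain the minimum of min_i(a_i + i · x_0).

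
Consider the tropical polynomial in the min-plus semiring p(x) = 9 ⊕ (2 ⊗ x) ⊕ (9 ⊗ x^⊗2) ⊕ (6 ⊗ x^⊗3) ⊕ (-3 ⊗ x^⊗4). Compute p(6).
p(6) = 8

A tropical monomial a ⊗ x^⊗i evaluates to a + i · x. Evaluating each term at x = 6:
  Term 0 contributes 9 + 0 · 6 = 9
  Term 1 contributes 2 + 1 · 6 = 8
  Term 2 contributes 9 + 2 · 6 = 21
  Term 3 contributes 6 + 3 · 6 = 24
  Term 4 contributes -3 + 4 · 6 = 21
p(6) = ⊕ of these = min[9, 8, 21, 24, 21] = 8.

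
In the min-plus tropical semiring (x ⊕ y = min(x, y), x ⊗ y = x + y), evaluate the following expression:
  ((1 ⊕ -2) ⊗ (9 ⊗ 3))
((1 ⊕ -2) ⊗ (9 ⊗ 3)) = 10

Expand innermost to outermost. Recall ⊕ takes the minimum of its arguments and ⊗ takes their sum. Working out the expression ((1 ⊕ -2) ⊗ (9 ⊗ 3)) gives 10.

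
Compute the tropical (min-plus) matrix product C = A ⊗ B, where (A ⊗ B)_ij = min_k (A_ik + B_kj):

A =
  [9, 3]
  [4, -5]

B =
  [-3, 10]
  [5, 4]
A ⊗ B =
  [6, 7]
  [0, -1]

Apply the min-plus product entry-by-entry:
  C[0][0] = min over k of (A[0][0] + B[0][0] = 9 + -3 = 6, A[0][1] + B[1][0] = 3 + 5 = 8) = 6 (attained at k = 0)
  C[0][1] = min over k of (A[0][0] + B[0][1] = 9 + 10 = 19, A[0][1] + B[1][1] = 3 + 4 = 7) = 7 (attained at k = 1)
  C[1][0] = min over k of (A[1][0] + B[0][0] = 4 + -3 = 1, A[1][1] + B[1][0] = -5 + 5 = 0) = 0 (attained at k = 1)
  C[1][1] = min over k of (A[1][0] + B[0][1] = 4 + 10 = 14, A[1][1] + B[1][1] = -5 + 4 = -1) = -1 (attained at k = 1)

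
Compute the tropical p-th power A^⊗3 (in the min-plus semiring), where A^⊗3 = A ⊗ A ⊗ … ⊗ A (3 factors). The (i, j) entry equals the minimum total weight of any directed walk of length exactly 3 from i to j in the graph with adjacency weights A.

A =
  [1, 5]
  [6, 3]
A^⊗3 =
  [3, 7]
  [8, 9]

Each entry (A^⊗3)_ij equals the minimum over all length-3 walks i = v_0 → v_1 → … → v_3 = j of Σ_t A[v_t][v_{t+1}]. For example, for (i, j) = (0, 1) we minimise over 4 possible intermediate vertex sequences; the minimum is 7, attained along the walk 0 → 0 → 0 → 1.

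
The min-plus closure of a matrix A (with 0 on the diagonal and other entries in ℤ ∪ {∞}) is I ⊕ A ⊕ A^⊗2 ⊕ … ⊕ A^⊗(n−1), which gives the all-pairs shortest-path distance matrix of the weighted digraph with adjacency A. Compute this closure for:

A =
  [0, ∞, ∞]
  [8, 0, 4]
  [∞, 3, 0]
Closure =
  [0, ∞, ∞]
  [8, 0, 4]
  [11, 3, 0]

This is the Floyd-Warshall all-pairs shortest-path computation. For each intermediate vertex k = 0, 1, …, 2, update dist[i][j] ← min(dist[i][j], dist[i][k] + dist[k][j]). The final matrix gives, for each (i, j), the minimum total weight of any directed path from i to j (possibly empty when i = j).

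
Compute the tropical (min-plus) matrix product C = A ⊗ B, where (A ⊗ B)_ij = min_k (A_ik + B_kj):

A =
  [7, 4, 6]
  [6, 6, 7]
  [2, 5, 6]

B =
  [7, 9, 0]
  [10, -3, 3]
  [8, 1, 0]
A ⊗ B =
  [14, 1, 6]
  [13, 3, 6]
  [9, 2, 2]

Apply the min-plus product entry-by-entry:
  C[0][0] = min over k of (A[0][0] + B[0][0] = 7 + 7 = 14, A[0][1] + B[1][0] = 4 + 10 = 14, A[0][2] + B[2][0] = 6 + 8 = 14) = 14 (attained at k = 0)
  C[0][1] = min over k of (A[0][0] + B[0][1] = 7 + 9 = 16, A[0][1] + B[1][1] = 4 + -3 = 1, A[0][2] + B[2][1] = 6 + 1 = 7) = 1 (attained at k = 1)
  C[0][2] = min over k of (A[0][0] + B[0][2] = 7 + 0 = 7, A[0][1] + B[1][2] = 4 + 3 = 7, A[0][2] + B[2][2] = 6 + 0 = 6) = 6 (attained at k = 2)
  C[1][0] = min over k of (A[1][0] + B[0][0] = 6 + 7 = 13, A[1][1] + B[1][0] = 6 + 10 = 16, A[1][2] + B[2][0] = 7 + 8 = 15) = 13 (attained at k = 0)
  C[1][1] = min over k of (A[1][0] + B[0][1] = 6 + 9 = 15, A[1][1] + B[1][1] = 6 + -3 = 3, A[1][2] + B[2][1] = 7 + 1 = 8) = 3 (attained at k = 1)
  C[1][2] = min over k of (A[1][0] + B[0][2] = 6 + 0 = 6, A[1][1] + B[1][2] = 6 + 3 = 9, A[1][2] + B[2][2] = 7 + 0 = 7) = 6 (attained at k = 0)
  C[2][0] = min over k of (A[2][0] + B[0][0] = 2 + 7 = 9, A[2][1] + B[1][0] = 5 + 10 = 15, A[2][2] + B[2][0] = 6 + 8 = 14) = 9 (attained at k = 0)
  C[2][1] = min over k of (A[2][0] + B[0][1] = 2 + 9 = 11, A[2][1] + B[1][1] = 5 + -3 = 2, A[2][2] + B[2][1] = 6 + 1 = 7) = 2 (attained at k = 1)
  C[2][2] = min over k of (A[2][0] + B[0][2] = 2 + 0 = 2, A[2][1] + B[1][2] = 5 + 3 = 8, A[2][2] + B[2][2] = 6 + 0 = 6) = 2 (attained at k = 0)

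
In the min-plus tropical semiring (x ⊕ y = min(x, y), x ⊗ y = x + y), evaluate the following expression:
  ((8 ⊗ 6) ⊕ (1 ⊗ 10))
((8 ⊗ 6) ⊕ (1 ⊗ 10)) = 11

Expand innermost to outermost. Recall ⊕ takes the minimum of its arguments and ⊗ takes their sum. Working out the expression ((8 ⊗ 6) ⊕ (1 ⊗ 10)) gives 11.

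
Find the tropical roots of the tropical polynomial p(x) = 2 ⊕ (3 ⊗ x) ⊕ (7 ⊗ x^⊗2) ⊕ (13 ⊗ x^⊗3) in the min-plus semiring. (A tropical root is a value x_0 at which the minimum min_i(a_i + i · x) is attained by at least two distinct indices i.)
Roots: {-6, -4, -1}

Each tropical root is a break point of the lower envelope of the lines y = a_i + i · x (there are 4 lines, with slopes 0, 1, ..., 3). Only the lines that attain the minimum somewhere contribute to roots; other lines are dominated. Here the surviving (envelope) indices are i = 3, i = 2, i = 1, i = 0.
Intersections between consecutive envelope lines give the roots: for adjacent envelope indices i < j the intersection is x = (a_i − a_j) / (j − i). Reading off the sorted break points: {-6, -4, -1}.
Verification: at each break x_0, at least two indices attain the minimum of min_i(a_i + i · x_0).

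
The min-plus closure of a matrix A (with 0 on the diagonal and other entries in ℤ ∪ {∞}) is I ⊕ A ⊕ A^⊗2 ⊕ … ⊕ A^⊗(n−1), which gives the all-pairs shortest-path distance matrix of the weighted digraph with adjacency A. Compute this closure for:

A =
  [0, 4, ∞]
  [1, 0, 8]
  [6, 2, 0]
Closure =
  [0, 4, 12]
  [1, 0, 8]
  [3, 2, 0]

This is the Floyd-Warshall all-pairs shortest-path computation. For each intermediate vertex k = 0, 1, …, 2, update dist[i][j] ← min(dist[i][j], dist[i][k] + dist[k][j]). The final matrix gives, for each (i, j), the minimum total weight of any directed path from i to j (possibly empty when i = j).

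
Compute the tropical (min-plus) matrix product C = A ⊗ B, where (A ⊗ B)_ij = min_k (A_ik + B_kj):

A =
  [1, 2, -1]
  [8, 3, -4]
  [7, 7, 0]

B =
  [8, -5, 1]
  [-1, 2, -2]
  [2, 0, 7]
A ⊗ B =
  [1, -4, 0]
  [-2, -4, 1]
  [2, 0, 5]

Apply the min-plus product entry-by-entry:
  C[0][0] = min over k of (A[0][0] + B[0][0] = 1 + 8 = 9, A[0][1] + B[1][0] = 2 + -1 = 1, A[0][2] + B[2][0] = -1 + 2 = 1) = 1 (attained at k = 1)
  C[0][1] = min over k of (A[0][0] + B[0][1] = 1 + -5 = -4, A[0][1] + B[1][1] = 2 + 2 = 4, A[0][2] + B[2][1] = -1 + 0 = -1) = -4 (attained at k = 0)
  C[0][2] = min over k of (A[0][0] + B[0][2] = 1 + 1 = 2, A[0][1] + B[1][2] = 2 + -2 = 0, A[0][2] + B[2][2] = -1 + 7 = 6) = 0 (attained at k = 1)
  C[1][0] = min over k of (A[1][0] + B[0][0] = 8 + 8 = 16, A[1][1] + B[1][0] = 3 + -1 = 2, A[1][2] + B[2][0] = -4 + 2 = -2) = -2 (attained at k = 2)
  C[1][1] = min over k of (A[1][0] + B[0][1] = 8 + -5 = 3, A[1][1] + B[1][1] = 3 + 2 = 5, A[1][2] + B[2][1] = -4 + 0 = -4) = -4 (attained at k = 2)
  C[1][2] = min over k of (A[1][0] + B[0][2] = 8 + 1 = 9, A[1][1] + B[1][2] = 3 + -2 = 1, A[1][2] + B[2][2] = -4 + 7 = 3) = 1 (attained at k = 1)
  C[2][0] = min over k of (A[2][0] + B[0][0] = 7 + 8 = 15, A[2][1] + B[1][0] = 7 + -1 = 6, A[2][2] + B[2][0] = 0 + 2 = 2) = 2 (attained at k = 2)
  C[2][1] = min over k of (A[2][0] + B[0][1] = 7 + -5 = 2, A[2][1] + B[1][1] = 7 + 2 = 9, A[2][2] + B[2][1] = 0 + 0 = 0) = 0 (attained at k = 2)
  C[2][2] = min over k of (A[2][0] + B[0][2] = 7 + 1 = 8, A[2][1] + B[1][2] = 7 + -2 = 5, A[2][2] + B[2][2] = 0 + 7 = 7) = 5 (attained at k = 1)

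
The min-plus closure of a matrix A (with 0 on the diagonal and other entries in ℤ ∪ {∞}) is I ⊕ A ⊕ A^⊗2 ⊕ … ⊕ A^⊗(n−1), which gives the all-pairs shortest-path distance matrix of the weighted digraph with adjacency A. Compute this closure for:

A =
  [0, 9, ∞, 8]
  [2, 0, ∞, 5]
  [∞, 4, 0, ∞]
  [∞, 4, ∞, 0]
Closure =
  [0, 9, ∞, 8]
  [2, 0, ∞, 5]
  [6, 4, 0, 9]
  [6, 4, ∞, 0]

This is the Floyd-Warshall all-pairs shortest-path computation. For each intermediate vertex k = 0, 1, …, 3, update dist[i][j] ← min(dist[i][j], dist[i][k] + dist[k][j]). The final matrix gives, for each (i, j), the minimum total weight of any directed path from i to j (possibly empty when i = j).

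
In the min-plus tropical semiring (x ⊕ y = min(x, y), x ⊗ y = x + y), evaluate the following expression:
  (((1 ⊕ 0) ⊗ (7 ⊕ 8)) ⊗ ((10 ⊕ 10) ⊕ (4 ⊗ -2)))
(((1 ⊕ 0) ⊗ (7 ⊕ 8)) ⊗ ((10 ⊕ 10) ⊕ (4 ⊗ -2))) = 9

Expand innermost to outermost. Recall ⊕ takes the minimum of its arguments and ⊗ takes their sum. Working out the expression (((1 ⊕ 0) ⊗ (7 ⊕ 8)) ⊗ ((10 ⊕ 10) ⊕ (4 ⊗ -2))) gives 9.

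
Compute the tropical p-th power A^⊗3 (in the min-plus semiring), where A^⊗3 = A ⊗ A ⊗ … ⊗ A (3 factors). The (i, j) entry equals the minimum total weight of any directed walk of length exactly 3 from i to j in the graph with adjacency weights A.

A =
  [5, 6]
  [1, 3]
A^⊗3 =
  [10, 12]
  [7, 9]

Each entry (A^⊗3)_ij equals the minimum over all length-3 walks i = v_0 → v_1 → … → v_3 = j of Σ_t A[v_t][v_{t+1}]. For example, for (i, j) = (0, 1) we minimise over 4 possible intermediate vertex sequences; the minimum is 12, attained along the walk 0 → 1 → 1 → 1.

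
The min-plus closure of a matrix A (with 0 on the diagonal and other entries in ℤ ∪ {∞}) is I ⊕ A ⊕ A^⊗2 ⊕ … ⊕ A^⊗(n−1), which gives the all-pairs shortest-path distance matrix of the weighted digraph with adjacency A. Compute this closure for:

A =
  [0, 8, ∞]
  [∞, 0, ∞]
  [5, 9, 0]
Closure =
  [0, 8, ∞]
  [∞, 0, ∞]
  [5, 9, 0]

This is the Floyd-Warshall all-pairs shortest-path computation. For each intermediate vertex k = 0, 1, …, 2, update dist[i][j] ← min(dist[i][j], dist[i][k] + dist[k][j]). The final matrix gives, for each (i, j), the minimum total weight of any directed path from i to j (possibly empty when i = j).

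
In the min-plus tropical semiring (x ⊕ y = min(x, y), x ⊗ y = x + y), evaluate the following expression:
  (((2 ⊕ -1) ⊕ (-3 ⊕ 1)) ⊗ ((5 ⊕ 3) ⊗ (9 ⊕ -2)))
(((2 ⊕ -1) ⊕ (-3 ⊕ 1)) ⊗ ((5 ⊕ 3) ⊗ (9 ⊕ -2))) = -2

Expand innermost to outermost. Recall ⊕ takes the minimum of its arguments and ⊗ takes their sum. Working out the expression (((2 ⊕ -1) ⊕ (-3 ⊕ 1)) ⊗ ((5 ⊕ 3) ⊗ (9 ⊕ -2))) gives -2.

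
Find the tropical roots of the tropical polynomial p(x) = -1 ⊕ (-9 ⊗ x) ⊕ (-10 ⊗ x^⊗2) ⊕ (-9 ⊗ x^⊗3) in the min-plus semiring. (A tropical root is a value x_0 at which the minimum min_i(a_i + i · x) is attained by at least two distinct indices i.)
Roots: {-1, 1, 8}

Each tropical root is a break point of the lower envelope of the lines y = a_i + i · x (there are 4 lines, with slopes 0, 1, ..., 3). Only the lines that attain the minimum somewhere contribute to roots; other lines are dominated. Here the surviving (envelope) indices are i = 3, i = 2, i = 1, i = 0.
Intersections between consecutive envelope lines give the roots: for adjacent envelope indices i < j the intersection is x = (a_i − a_j) / (j − i). Reading off the sorted break points: {-1, 1, 8}.
Verification: at each break x_0, at least two indices attain the minimum of min_i(a_i + i · x_0).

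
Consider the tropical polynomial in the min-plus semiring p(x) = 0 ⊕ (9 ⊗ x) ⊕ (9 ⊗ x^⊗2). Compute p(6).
p(6) = 0

A tropical monomial a ⊗ x^⊗i evaluates to a + i · x. Evaluating each term at x = 6:
  Term 0 contributes 0 + 0 · 6 = 0
  Term 1 contributes 9 + 1 · 6 = 15
  Term 2 contributes 9 + 2 · 6 = 21
p(6) = ⊕ of these = min[0, 15, 21] = 0.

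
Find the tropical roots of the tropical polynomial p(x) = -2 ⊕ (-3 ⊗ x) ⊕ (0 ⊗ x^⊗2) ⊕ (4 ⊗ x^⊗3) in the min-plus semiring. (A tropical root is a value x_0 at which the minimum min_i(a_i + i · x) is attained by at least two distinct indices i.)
Roots: {-4, -3, 1}

Each tropical root is a break point of the lower envelope of the lines y = a_i + i · x (there are 4 lines, with slopes 0, 1, ..., 3). Only the lines that attain the minimum somewhere contribute to roots; other lines are dominated. Here the surviving (envelope) indices are i = 3, i = 2, i = 1, i = 0.
Intersections between consecutive envelope lines give the roots: for adjacent envelope indices i < j the intersection is x = (a_i − a_j) / (j − i). Reading off the sorted break points: {-4, -3, 1}.
Verification: at each break x_0, at least two indices attain the minimum of min_i(a_i + i · x_0).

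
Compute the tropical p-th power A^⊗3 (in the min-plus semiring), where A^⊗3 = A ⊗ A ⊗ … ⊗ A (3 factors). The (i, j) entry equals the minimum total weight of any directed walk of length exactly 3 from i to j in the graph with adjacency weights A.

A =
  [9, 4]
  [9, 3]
A^⊗3 =
  [16, 10]
  [15, 9]

Each entry (A^⊗3)_ij equals the minimum over all length-3 walks i = v_0 → v_1 → … → v_3 = j of Σ_t A[v_t][v_{t+1}]. For example, for (i, j) = (0, 1) we minimise over 4 possible intermediate vertex sequences; the minimum is 10, attained along the walk 0 → 1 → 1 → 1.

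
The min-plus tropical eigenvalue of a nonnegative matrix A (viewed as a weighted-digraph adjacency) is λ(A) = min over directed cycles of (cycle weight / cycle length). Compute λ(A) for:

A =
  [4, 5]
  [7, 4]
λ(A) = 4

Enumerate directed cycles and compute their means (weight / length). Sample:
  cycle 0 → 0: weight = 4, length = 1, mean = 4/1 ≈ 4.000
  cycle 1 → 1: weight = 4, length = 1, mean = 4/1 ≈ 4.000
  cycle 0 → 1 → 0: weight = 12, length = 2, mean = 12/2 ≈ 6.000
  cycle 1 → 0 → 1: weight = 12, length = 2, mean = 12/2 ≈ 6.000
Minimum mean = 4.000, attained e.g. along the cycle 0 → 0 with weight 4 and length 1. So λ(A) = 4/1 = 4.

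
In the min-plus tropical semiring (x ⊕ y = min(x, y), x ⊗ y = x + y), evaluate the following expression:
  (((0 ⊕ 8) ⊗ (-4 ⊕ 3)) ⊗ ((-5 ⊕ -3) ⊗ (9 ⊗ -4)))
(((0 ⊕ 8) ⊗ (-4 ⊕ 3)) ⊗ ((-5 ⊕ -3) ⊗ (9 ⊗ -4))) = -4

Expand innermost to outermost. Recall ⊕ takes the minimum of its arguments and ⊗ takes their sum. Working out the expression (((0 ⊕ 8) ⊗ (-4 ⊕ 3)) ⊗ ((-5 ⊕ -3) ⊗ (9 ⊗ -4))) gives -4.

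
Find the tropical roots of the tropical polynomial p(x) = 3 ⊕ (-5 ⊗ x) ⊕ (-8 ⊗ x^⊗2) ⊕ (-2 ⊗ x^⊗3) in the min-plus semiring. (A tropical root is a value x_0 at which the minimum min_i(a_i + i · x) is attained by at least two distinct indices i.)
Roots: {-6, 3, 8}

Each tropical root is a break point of the lower envelope of the lines y = a_i + i · x (there are 4 lines, with slopes 0, 1, ..., 3). Only the lines that attain the minimum somewhere contribute to roots; other lines are dominated. Here the surviving (envelope) indices are i = 3, i = 2, i = 1, i = 0.
Intersections between consecutive envelope lines give the roots: for adjacent envelope indices i < j the intersection is x = (a_i − a_j) / (j − i). Reading off the sorted break points: {-6, 3, 8}.
Verification: at each break x_0, at least two indices attain the minimum of min_i(a_i + i · x_0).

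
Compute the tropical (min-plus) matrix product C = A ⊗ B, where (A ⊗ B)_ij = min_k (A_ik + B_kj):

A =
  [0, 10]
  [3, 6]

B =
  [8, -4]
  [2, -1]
A ⊗ B =
  [8, -4]
  [8, -1]

Apply the min-plus product entry-by-entry:
  C[0][0] = min over k of (A[0][0] + B[0][0] = 0 + 8 = 8, A[0][1] + B[1][0] = 10 + 2 = 12) = 8 (attained at k = 0)
  C[0][1] = min over k of (A[0][0] + B[0][1] = 0 + -4 = -4, A[0][1] + B[1][1] = 10 + -1 = 9) = -4 (attained at k = 0)
  C[1][0] = min over k of (A[1][0] + B[0][0] = 3 + 8 = 11, A[1][1] + B[1][0] = 6 + 2 = 8) = 8 (attained at k = 1)
  C[1][1] = min over k of (A[1][0] + B[0][1] = 3 + -4 = -1, A[1][1] + B[1][1] = 6 + -1 = 5) = -1 (attained at k = 0)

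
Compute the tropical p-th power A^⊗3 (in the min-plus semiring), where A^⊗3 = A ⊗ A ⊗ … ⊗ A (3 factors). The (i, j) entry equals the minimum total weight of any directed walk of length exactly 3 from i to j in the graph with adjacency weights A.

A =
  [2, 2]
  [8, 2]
A^⊗3 =
  [6, 6]
  [12, 6]

Each entry (A^⊗3)_ij equals the minimum over all length-3 walks i = v_0 → v_1 → … → v_3 = j of Σ_t A[v_t][v_{t+1}]. For example, for (i, j) = (0, 1) we minimise over 4 possible intermediate vertex sequences; the minimum is 6, attained along the walk 0 → 0 → 0 → 1.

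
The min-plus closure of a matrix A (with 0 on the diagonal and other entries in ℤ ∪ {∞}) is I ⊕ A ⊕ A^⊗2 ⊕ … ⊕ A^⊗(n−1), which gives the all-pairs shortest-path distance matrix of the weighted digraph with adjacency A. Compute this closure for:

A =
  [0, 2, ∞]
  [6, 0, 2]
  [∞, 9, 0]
Closure =
  [0, 2, 4]
  [6, 0, 2]
  [15, 9, 0]

This is the Floyd-Warshall all-pairs shortest-path computation. For each intermediate vertex k = 0, 1, …, 2, update dist[i][j] ← min(dist[i][j], dist[i][k] + dist[k][j]). The final matrix gives, for each (i, j), the minimum total weight of any directed path from i to j (possibly empty when i = j).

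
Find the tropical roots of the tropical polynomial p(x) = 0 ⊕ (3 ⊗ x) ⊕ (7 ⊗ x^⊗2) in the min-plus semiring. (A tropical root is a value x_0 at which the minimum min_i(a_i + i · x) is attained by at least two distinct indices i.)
Roots: {-4, -3}

Each tropical root is a break point of the lower envelope of the lines y = a_i + i · x (there are 3 lines, with slopes 0, 1, ..., 2). Only the lines that attain the minimum somewhere contribute to roots; other lines are dominated. Here the surviving (envelope) indices are i = 2, i = 1, i = 0.
Intersections between consecutive envelope lines give the roots: for adjacent envelope indices i < j the intersection is x = (a_i − a_j) / (j − i). Reading off the sorted break points: {-4, -3}.
Verification: at each break x_0, at least two indices attain the minimum of min_i(a_i + i · x_0).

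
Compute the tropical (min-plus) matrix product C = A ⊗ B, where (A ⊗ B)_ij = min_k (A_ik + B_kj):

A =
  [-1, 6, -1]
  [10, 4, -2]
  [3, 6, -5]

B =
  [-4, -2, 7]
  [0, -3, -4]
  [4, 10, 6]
A ⊗ B =
  [-5, -3, 2]
  [2, 1, 0]
  [-1, 1, 1]

Apply the min-plus product entry-by-entry:
  C[0][0] = min over k of (A[0][0] + B[0][0] = -1 + -4 = -5, A[0][1] + B[1][0] = 6 + 0 = 6, A[0][2] + B[2][0] = -1 + 4 = 3) = -5 (attained at k = 0)
  C[0][1] = min over k of (A[0][0] + B[0][1] = -1 + -2 = -3, A[0][1] + B[1][1] = 6 + -3 = 3, A[0][2] + B[2][1] = -1 + 10 = 9) = -3 (attained at k = 0)
  C[0][2] = min over k of (A[0][0] + B[0][2] = -1 + 7 = 6, A[0][1] + B[1][2] = 6 + -4 = 2, A[0][2] + B[2][2] = -1 + 6 = 5) = 2 (attained at k = 1)
  C[1][0] = min over k of (A[1][0] + B[0][0] = 10 + -4 = 6, A[1][1] + B[1][0] = 4 + 0 = 4, A[1][2] + B[2][0] = -2 + 4 = 2) = 2 (attained at k = 2)
  C[1][1] = min over k of (A[1][0] + B[0][1] = 10 + -2 = 8, A[1][1] + B[1][1] = 4 + -3 = 1, A[1][2] + B[2][1] = -2 + 10 = 8) = 1 (attained at k = 1)
  C[1][2] = min over k of (A[1][0] + B[0][2] = 10 + 7 = 17, A[1][1] + B[1][2] = 4 + -4 = 0, A[1][2] + B[2][2] = -2 + 6 = 4) = 0 (attained at k = 1)
  C[2][0] = min over k of (A[2][0] + B[0][0] = 3 + -4 = -1, A[2][1] + B[1][0] = 6 + 0 = 6, A[2][2] + B[2][0] = -5 + 4 = -1) = -1 (attained at k = 0)
  C[2][1] = min over k of (A[2][0] + B[0][1] = 3 + -2 = 1, A[2][1] + B[1][1] = 6 + -3 = 3, A[2][2] + B[2][1] = -5 + 10 = 5) = 1 (attained at k = 0)
  C[2][2] = min over k of (A[2][0] + B[0][2] = 3 + 7 = 10, A[2][1] + B[1][2] = 6 + -4 = 2, A[2][2] + B[2][2] = -5 + 6 = 1) = 1 (attained at k = 2)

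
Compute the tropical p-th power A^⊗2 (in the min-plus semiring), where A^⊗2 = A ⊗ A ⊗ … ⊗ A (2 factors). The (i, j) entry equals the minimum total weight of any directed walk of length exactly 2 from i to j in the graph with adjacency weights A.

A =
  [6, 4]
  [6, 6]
A^⊗2 =
  [10, 10]
  [12, 10]

Each entry (A^⊗2)_ij equals the minimum over all length-2 walks i = v_0 → v_1 → … → v_2 = j of Σ_t A[v_t][v_{t+1}]. For example, for (i, j) = (0, 1) we minimise over 2 possible intermediate vertex sequences; the minimum is 10, attained along the walk 0 → 0 → 1.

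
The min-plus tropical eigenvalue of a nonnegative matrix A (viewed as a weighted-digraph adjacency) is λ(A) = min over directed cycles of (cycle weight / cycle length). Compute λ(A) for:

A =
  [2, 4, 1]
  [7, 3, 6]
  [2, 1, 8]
λ(A) = 3/2

Enumerate directed cycles and compute their means (weight / length). Sample:
  cycle 0 → 0: weight = 2, length = 1, mean = 2/1 ≈ 2.000
  cycle 1 → 1: weight = 3, length = 1, mean = 3/1 ≈ 3.000
  cycle 2 → 2: weight = 8, length = 1, mean = 8/1 ≈ 8.000
  cycle 0 → 1 → 0: weight = 11, length = 2, mean = 11/2 ≈ 5.500
  cycle 0 → 2 → 0: weight = 3, length = 2, mean = 3/2 ≈ 1.500
  cycle 1 → 0 → 1: weight = 11, length = 2, mean = 11/2 ≈ 5.500
Minimum mean = 1.500, attained e.g. along the cycle 0 → 2 → 0 with weight 3 and length 2. So λ(A) = 3/2 = 3/2.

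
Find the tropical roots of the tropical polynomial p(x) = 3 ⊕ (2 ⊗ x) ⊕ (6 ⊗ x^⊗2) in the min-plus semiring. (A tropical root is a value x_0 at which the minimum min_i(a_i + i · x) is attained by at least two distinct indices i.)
Roots: {-4, 1}

Each tropical root is a break point of the lower envelope of the lines y = a_i + i · x (there are 3 lines, with slopes 0, 1, ..., 2). Only the lines that attain the minimum somewhere contribute to roots; other lines are dominated. Here the surviving (envelope) indices are i = 2, i = 1, i = 0.
Intersections between consecutive envelope lines give the roots: for adjacent envelope indices i < j the intersection is x = (a_i − a_j) / (j − i). Reading off the sorted break points: {-4, 1}.
Verification: at each break x_0, at least two indices attain the minimum of min_i(a_i + i · x_0).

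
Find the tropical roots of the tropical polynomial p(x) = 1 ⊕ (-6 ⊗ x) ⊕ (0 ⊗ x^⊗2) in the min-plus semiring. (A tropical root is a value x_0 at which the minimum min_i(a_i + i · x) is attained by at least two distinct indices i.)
Roots: {-6, 7}

Each tropical root is a break point of the lower envelope of the lines y = a_i + i · x (there are 3 lines, with slopes 0, 1, ..., 2). Only the lines that attain the minimum somewhere contribute to roots; other lines are dominated. Here the surviving (envelope) indices are i = 2, i = 1, i = 0.
Intersections between consecutive envelope lines give the roots: for adjacent envelope indices i < j the intersection is x = (a_i − a_j) / (j − i). Reading off the sorted break points: {-6, 7}.
Verification: at each break x_0, at least two indices attain the minimum of min_i(a_i + i · x_0).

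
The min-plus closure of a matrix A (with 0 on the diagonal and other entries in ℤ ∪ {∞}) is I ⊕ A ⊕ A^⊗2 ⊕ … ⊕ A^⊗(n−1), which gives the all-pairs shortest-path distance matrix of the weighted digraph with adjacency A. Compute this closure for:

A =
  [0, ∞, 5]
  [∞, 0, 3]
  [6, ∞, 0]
Closure =
  [0, ∞, 5]
  [9, 0, 3]
  [6, ∞, 0]

This is the Floyd-Warshall all-pairs shortest-path computation. For each intermediate vertex k = 0, 1, …, 2, update dist[i][j] ← min(dist[i][j], dist[i][k] + dist[k][j]). The final matrix gives, for each (i, j), the minimum total weight of any directed path from i to j (possibly empty when i = j).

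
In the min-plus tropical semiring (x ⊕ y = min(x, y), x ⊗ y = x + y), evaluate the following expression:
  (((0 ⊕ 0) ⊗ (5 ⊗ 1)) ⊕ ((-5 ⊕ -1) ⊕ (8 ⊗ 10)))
(((0 ⊕ 0) ⊗ (5 ⊗ 1)) ⊕ ((-5 ⊕ -1) ⊕ (8 ⊗ 10))) = -5

Expand innermost to outermost. Recall ⊕ takes the minimum of its arguments and ⊗ takes their sum. Working out the expression (((0 ⊕ 0) ⊗ (5 ⊗ 1)) ⊕ ((-5 ⊕ -1) ⊕ (8 ⊗ 10))) gives -5.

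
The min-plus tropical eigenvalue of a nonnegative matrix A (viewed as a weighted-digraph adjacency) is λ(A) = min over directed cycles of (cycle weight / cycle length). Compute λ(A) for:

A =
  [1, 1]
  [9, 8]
λ(A) = 1

Enumerate directed cycles and compute their means (weight / length). Sample:
  cycle 0 → 0: weight = 1, length = 1, mean = 1/1 ≈ 1.000
  cycle 1 → 1: weight = 8, length = 1, mean = 8/1 ≈ 8.000
  cycle 0 → 1 → 0: weight = 10, length = 2, mean = 10/2 ≈ 5.000
  cycle 1 → 0 → 1: weight = 10, length = 2, mean = 10/2 ≈ 5.000
Minimum mean = 1.000, attained e.g. along the cycle 0 → 0 with weight 1 and length 1. So λ(A) = 1/1 = 1.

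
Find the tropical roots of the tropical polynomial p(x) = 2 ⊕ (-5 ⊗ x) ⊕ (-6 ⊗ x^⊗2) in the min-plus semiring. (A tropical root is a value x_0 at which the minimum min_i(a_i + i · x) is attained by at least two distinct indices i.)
Roots: {1, 7}

Each tropical root is a break point of the lower envelope of the lines y = a_i + i · x (there are 3 lines, with slopes 0, 1, ..., 2). Only the lines that attain the minimum somewhere contribute to roots; other lines are dominated. Here the surviving (envelope) indices are i = 2, i = 1, i = 0.
Intersections between consecutive envelope lines give the roots: for adjacent envelope indices i < j the intersection is x = (a_i − a_j) / (j − i). Reading off the sorted break points: {1, 7}.
Verification: at each break x_0, at least two indices attain the minimum of min_i(a_i + i · x_0).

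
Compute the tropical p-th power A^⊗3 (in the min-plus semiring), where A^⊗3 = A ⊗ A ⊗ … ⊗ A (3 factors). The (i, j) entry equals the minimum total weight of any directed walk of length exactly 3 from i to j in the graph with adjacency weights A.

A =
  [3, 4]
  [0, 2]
A^⊗3 =
  [6, 8]
  [4, 6]

Each entry (A^⊗3)_ij equals the minimum over all length-3 walks i = v_0 → v_1 → … → v_3 = j of Σ_t A[v_t][v_{t+1}]. For example, for (i, j) = (0, 1) we minimise over 4 possible intermediate vertex sequences; the minimum is 8, attained along the walk 0 → 1 → 0 → 1.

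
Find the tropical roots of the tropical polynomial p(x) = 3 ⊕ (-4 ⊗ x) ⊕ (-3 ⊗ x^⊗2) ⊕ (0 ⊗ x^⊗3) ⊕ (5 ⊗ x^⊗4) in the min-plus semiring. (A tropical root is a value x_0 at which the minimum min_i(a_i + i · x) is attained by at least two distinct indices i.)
Roots: {-5, -3, -1, 7}

Each tropical root is a break point of the lower envelope of the lines y = a_i + i · x (there are 5 lines, with slopes 0, 1, ..., 4). Only the lines that attain the minimum somewhere contribute to roots; other lines are dominated. Here the surviving (envelope) indices are i = 4, i = 3, i = 2, i = 1, i = 0.
Intersections between consecutive envelope lines give the roots: for adjacent envelope indices i < j the intersection is x = (a_i − a_j) / (j − i). Reading off the sorted break points: {-5, -3, -1, 7}.
Verification: at each break x_0, at least two indices attain the minimum of min_i(a_i + i · x_0).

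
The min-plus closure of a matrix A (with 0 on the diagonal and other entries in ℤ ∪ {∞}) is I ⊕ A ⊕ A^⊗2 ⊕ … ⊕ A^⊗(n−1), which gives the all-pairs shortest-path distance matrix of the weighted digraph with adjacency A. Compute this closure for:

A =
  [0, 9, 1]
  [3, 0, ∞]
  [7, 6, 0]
Closure =
  [0, 7, 1]
  [3, 0, 4]
  [7, 6, 0]

This is the Floyd-Warshall all-pairs shortest-path computation. For each intermediate vertex k = 0, 1, …, 2, update dist[i][j] ← min(dist[i][j], dist[i][k] + dist[k][j]). The final matrix gives, for each (i, j), the minimum total weight of any directed path from i to j (possibly empty when i = j).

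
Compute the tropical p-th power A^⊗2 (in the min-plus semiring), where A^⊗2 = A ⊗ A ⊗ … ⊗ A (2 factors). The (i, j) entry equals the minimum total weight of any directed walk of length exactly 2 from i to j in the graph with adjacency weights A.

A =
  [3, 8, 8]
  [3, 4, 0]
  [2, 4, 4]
A^⊗2 =
  [6, 11, 8]
  [2, 4, 4]
  [5, 8, 4]

Each entry (A^⊗2)_ij equals the minimum over all length-2 walks i = v_0 → v_1 → … → v_2 = j of Σ_t A[v_t][v_{t+1}]. For example, for (i, j) = (0, 2) we minimise over 3 possible intermediate vertex sequences; the minimum is 8, attained along the walk 0 → 1 → 2.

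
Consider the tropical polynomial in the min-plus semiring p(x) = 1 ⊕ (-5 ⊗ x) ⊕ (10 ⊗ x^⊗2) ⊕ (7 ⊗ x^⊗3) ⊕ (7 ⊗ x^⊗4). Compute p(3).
p(3) = -2

A tropical monomial a ⊗ x^⊗i evaluates to a + i · x. Evaluating each term at x = 3:
  Term 0 contributes 1 + 0 · 3 = 1
  Term 1 contributes -5 + 1 · 3 = -2
  Term 2 contributes 10 + 2 · 3 = 16
  Term 3 contributes 7 + 3 · 3 = 16
  Term 4 contributes 7 + 4 · 3 = 19
p(3) = ⊕ of these = min[1, -2, 16, 16, 19] = -2.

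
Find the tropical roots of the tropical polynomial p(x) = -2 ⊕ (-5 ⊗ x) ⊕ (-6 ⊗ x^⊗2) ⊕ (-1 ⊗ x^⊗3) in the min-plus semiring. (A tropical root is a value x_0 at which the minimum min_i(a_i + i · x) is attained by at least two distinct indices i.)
Roots: {-5, 1, 3}

Each tropical root is a break point of the lower envelope of the lines y = a_i + i · x (there are 4 lines, with slopes 0, 1, ..., 3). Only the lines that attain the minimum somewhere contribute to roots; other lines are dominated. Here the surviving (envelope) indices are i = 3, i = 2, i = 1, i = 0.
Intersections between consecutive envelope lines give the roots: for adjacent envelope indices i < j the intersection is x = (a_i − a_j) / (j − i). Reading off the sorted break points: {-5, 1, 3}.
Verification: at each break x_0, at least two indices attain the minimum of min_i(a_i + i · x_0).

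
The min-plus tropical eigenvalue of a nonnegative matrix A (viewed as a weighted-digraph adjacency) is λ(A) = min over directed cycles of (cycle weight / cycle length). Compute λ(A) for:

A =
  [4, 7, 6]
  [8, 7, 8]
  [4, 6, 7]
λ(A) = 4

Enumerate directed cycles and compute their means (weight / length). Sample:
  cycle 0 → 0: weight = 4, length = 1, mean = 4/1 ≈ 4.000
  cycle 1 → 1: weight = 7, length = 1, mean = 7/1 ≈ 7.000
  cycle 2 → 2: weight = 7, length = 1, mean = 7/1 ≈ 7.000
  cycle 0 → 1 → 0: weight = 15, length = 2, mean = 15/2 ≈ 7.500
  cycle 0 → 2 → 0: weight = 10, length = 2, mean = 10/2 ≈ 5.000
  cycle 1 → 0 → 1: weight = 15, length = 2, mean = 15/2 ≈ 7.500
Minimum mean = 4.000, attained e.g. along the cycle 0 → 0 with weight 4 and length 1. So λ(A) = 4/1 = 4.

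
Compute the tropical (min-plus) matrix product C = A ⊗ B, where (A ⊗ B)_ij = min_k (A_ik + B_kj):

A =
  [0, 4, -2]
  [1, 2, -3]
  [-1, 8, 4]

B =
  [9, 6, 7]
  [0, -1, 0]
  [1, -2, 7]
A ⊗ B =
  [-1, -4, 4]
  [-2, -5, 2]
  [5, 2, 6]

Apply the min-plus product entry-by-entry:
  C[0][0] = min over k of (A[0][0] + B[0][0] = 0 + 9 = 9, A[0][1] + B[1][0] = 4 + 0 = 4, A[0][2] + B[2][0] = -2 + 1 = -1) = -1 (attained at k = 2)
  C[0][1] = min over k of (A[0][0] + B[0][1] = 0 + 6 = 6, A[0][1] + B[1][1] = 4 + -1 = 3, A[0][2] + B[2][1] = -2 + -2 = -4) = -4 (attained at k = 2)
  C[0][2] = min over k of (A[0][0] + B[0][2] = 0 + 7 = 7, A[0][1] + B[1][2] = 4 + 0 = 4, A[0][2] + B[2][2] = -2 + 7 = 5) = 4 (attained at k = 1)
  C[1][0] = min over k of (A[1][0] + B[0][0] = 1 + 9 = 10, A[1][1] + B[1][0] = 2 + 0 = 2, A[1][2] + B[2][0] = -3 + 1 = -2) = -2 (attained at k = 2)
  C[1][1] = min over k of (A[1][0] + B[0][1] = 1 + 6 = 7, A[1][1] + B[1][1] = 2 + -1 = 1, A[1][2] + B[2][1] = -3 + -2 = -5) = -5 (attained at k = 2)
  C[1][2] = min over k of (A[1][0] + B[0][2] = 1 + 7 = 8, A[1][1] + B[1][2] = 2 + 0 = 2, A[1][2] + B[2][2] = -3 + 7 = 4) = 2 (attained at k = 1)
  C[2][0] = min over k of (A[2][0] + B[0][0] = -1 + 9 = 8, A[2][1] + B[1][0] = 8 + 0 = 8, A[2][2] + B[2][0] = 4 + 1 = 5) = 5 (attained at k = 2)
  C[2][1] = min over k of (A[2][0] + B[0][1] = -1 + 6 = 5, A[2][1] + B[1][1] = 8 + -1 = 7, A[2][2] + B[2][1] = 4 + -2 = 2) = 2 (attained at k = 2)
  C[2][2] = min over k of (A[2][0] + B[0][2] = -1 + 7 = 6, A[2][1] + B[1][2] = 8 + 0 = 8, A[2][2] + B[2][2] = 4 + 7 = 11) = 6 (attained at k = 0)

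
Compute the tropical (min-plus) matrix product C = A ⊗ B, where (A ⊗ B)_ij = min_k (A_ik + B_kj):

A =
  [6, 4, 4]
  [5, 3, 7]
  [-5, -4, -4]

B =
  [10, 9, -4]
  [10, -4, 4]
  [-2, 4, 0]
A ⊗ B =
  [2, 0, 2]
  [5, -1, 1]
  [-6, -8, -9]

Apply the min-plus product entry-by-entry:
  C[0][0] = min over k of (A[0][0] + B[0][0] = 6 + 10 = 16, A[0][1] + B[1][0] = 4 + 10 = 14, A[0][2] + B[2][0] = 4 + -2 = 2) = 2 (attained at k = 2)
  C[0][1] = min over k of (A[0][0] + B[0][1] = 6 + 9 = 15, A[0][1] + B[1][1] = 4 + -4 = 0, A[0][2] + B[2][1] = 4 + 4 = 8) = 0 (attained at k = 1)
  C[0][2] = min over k of (A[0][0] + B[0][2] = 6 + -4 = 2, A[0][1] + B[1][2] = 4 + 4 = 8, A[0][2] + B[2][2] = 4 + 0 = 4) = 2 (attained at k = 0)
  C[1][0] = min over k of (A[1][0] + B[0][0] = 5 + 10 = 15, A[1][1] + B[1][0] = 3 + 10 = 13, A[1][2] + B[2][0] = 7 + -2 = 5) = 5 (attained at k = 2)
  C[1][1] = min over k of (A[1][0] + B[0][1] = 5 + 9 = 14, A[1][1] + B[1][1] = 3 + -4 = -1, A[1][2] + B[2][1] = 7 + 4 = 11) = -1 (attained at k = 1)
  C[1][2] = min over k of (A[1][0] + B[0][2] = 5 + -4 = 1, A[1][1] + B[1][2] = 3 + 4 = 7, A[1][2] + B[2][2] = 7 + 0 = 7) = 1 (attained at k = 0)
  C[2][0] = min over k of (A[2][0] + B[0][0] = -5 + 10 = 5, A[2][1] + B[1][0] = -4 + 10 = 6, A[2][2] + B[2][0] = -4 + -2 = -6) = -6 (attained at k = 2)
  C[2][1] = min over k of (A[2][0] + B[0][1] = -5 + 9 = 4, A[2][1] + B[1][1] = -4 + -4 = -8, A[2][2] + B[2][1] = -4 + 4 = 0) = -8 (attained at k = 1)
  C[2][2] = min over k of (A[2][0] + B[0][2] = -5 + -4 = -9, A[2][1] + B[1][2] = -4 + 4 = 0, A[2][2] + B[2][2] = -4 + 0 = -4) = -9 (attained at k = 0)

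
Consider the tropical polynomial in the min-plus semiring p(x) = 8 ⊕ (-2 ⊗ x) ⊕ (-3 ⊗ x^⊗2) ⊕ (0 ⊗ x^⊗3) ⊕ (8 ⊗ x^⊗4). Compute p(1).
p(1) = -1

A tropical monomial a ⊗ x^⊗i evaluates to a + i · x. Evaluating each term at x = 1:
  Term 0 contributes 8 + 0 · 1 = 8
  Term 1 contributes -2 + 1 · 1 = -1
  Term 2 contributes -3 + 2 · 1 = -1
  Term 3 contributes 0 + 3 · 1 = 3
  Term 4 contributes 8 + 4 · 1 = 12
p(1) = ⊕ of these = min[8, -1, -1, 3, 12] = -1.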